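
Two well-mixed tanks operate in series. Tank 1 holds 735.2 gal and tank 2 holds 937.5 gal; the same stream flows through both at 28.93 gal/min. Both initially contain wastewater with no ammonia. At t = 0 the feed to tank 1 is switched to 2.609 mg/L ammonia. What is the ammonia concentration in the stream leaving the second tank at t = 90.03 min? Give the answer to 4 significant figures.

2.132 mg/L

Time constants: τᵢ = Vᵢ/Q for each well-mixed tank.
τ₁ = 735.2/28.93 = 25.4131 min; τ₂ = 937.5/28.93 = 32.4058 min.
Solving the cascade with C₁(0)=C₂(0)=0 gives C₂(t) = C_in[1 − (τ₁ e^(−t/τ₁) − τ₂ e^(−t/τ₂))/(τ₁ − τ₂)].
At t = 90.03: e^(−t/τ₁) = 0.0289361, e^(−t/τ₂) = 0.0621499.
C₂ = 2.609·[1 − (25.4131·0.0289361 − 32.4058·0.0621499)/(-6.99274)] = 2.609·0.817144 = 2.13193 mg/L.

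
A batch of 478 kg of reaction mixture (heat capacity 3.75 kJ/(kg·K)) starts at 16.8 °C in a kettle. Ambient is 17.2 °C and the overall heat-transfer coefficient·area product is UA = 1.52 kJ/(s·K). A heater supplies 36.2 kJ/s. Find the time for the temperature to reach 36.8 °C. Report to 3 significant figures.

2060 s

M c_p dT/dt = −UA(T − T_amb) + Q̇.
τ = M c_p/UA = 1179.3 s; T_ss = T_amb + Q̇/UA = 17.2 + 36.2/1.52 = 41.016 °C.
T(t) = T_ss + (T₀ − T_ss)e^(−t/τ); set T = 36.8:
t = −τ ln[(T − T_ss)/(T₀ − T_ss)] = −1179.3 · ln(0.17409) = 2061.6 s.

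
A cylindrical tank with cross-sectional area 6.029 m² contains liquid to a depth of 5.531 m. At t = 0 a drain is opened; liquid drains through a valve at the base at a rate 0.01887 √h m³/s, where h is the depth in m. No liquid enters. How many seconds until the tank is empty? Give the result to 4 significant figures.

1503 s

A dh/dt = −Q_out = −0.01887 √h.
∫ h^(−1/2) dh = −(0.01887/A) ∫ dt, giving 2√h = 2√h₀ − (0.01887/A) t.
Tank is empty when √h = 0: t_empty = 2A√h₀/0.01887.
t_empty = 2·6.029·√5.531/0.01887 = 12.0580·2.35181/0.01887 = 1502.81 s.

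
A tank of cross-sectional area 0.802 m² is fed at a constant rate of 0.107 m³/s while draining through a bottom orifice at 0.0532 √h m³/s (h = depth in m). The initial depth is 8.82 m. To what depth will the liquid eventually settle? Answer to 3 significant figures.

Accumulation of liquid (constant cross-section A): A dh/dt = Q_in − 0.0532 √h. At steady state dh/dt = 0:
Q_in = 0.0532 √h_ss ⇒ √h_ss = 0.107/0.0532 = 2.0113.
h_ss = 2.0113² = 4.0452 m. (Since h₀ = 8.82 m > h_ss, the level will fall toward this value.)

4.05 m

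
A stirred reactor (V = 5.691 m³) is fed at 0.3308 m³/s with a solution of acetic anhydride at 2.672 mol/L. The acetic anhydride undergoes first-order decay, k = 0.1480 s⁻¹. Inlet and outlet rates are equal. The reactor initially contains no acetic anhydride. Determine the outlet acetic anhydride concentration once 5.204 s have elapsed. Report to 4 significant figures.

Accumulation = in − out − consumed: V dC/dt = Q C_in − Q C − k V C.
dC/dt = (Q/V) C_in − (Q/V + k) C; effective rate a = Q/V + k = 0.0581269 + 0.1480 = 0.206127 s⁻¹.
C_ss = Q C_in/(Q + kV) = 0.753492 mol/L; C(t) = C_ss + (C₀ − C_ss) e^(−a t).
C(5.204) = 0.753492 + (-0.753492)·e^(−0.206127·5.204) = 0.753492 + (-0.753492)·0.342089 = 0.495731 mol/L.

0.4957 mol/L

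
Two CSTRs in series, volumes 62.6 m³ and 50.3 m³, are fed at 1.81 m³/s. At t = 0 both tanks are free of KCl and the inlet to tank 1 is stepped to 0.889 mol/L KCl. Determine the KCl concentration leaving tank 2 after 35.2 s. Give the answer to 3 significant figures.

Species balance on tank i: dCᵢ/dt = (Cᵢ₋₁ − Cᵢ)/τᵢ with τᵢ = Vᵢ/Q.
τ₁ = 62.6/1.81 = 34.586 s; τ₂ = 50.3/1.81 = 27.790 s.
Tank 1: C₁ = C_in(1 − e^(−t/τ₁)). Tank 2 (τ₁ ≠ τ₂): C₂ = C_in[1 − (τ₁ e^(−t/τ₁) − τ₂ e^(−t/τ₂))/(τ₁ − τ₂)].
At t = 35.2: e^(−t/τ₁) = 0.36140, e^(−t/τ₂) = 0.28178.
C₂ = 0.889·[1 − (34.586·0.36140 − 27.790·0.28178)/(6.7956)] = 0.889·0.31297 = 0.27823 mol/L.

0.278 mol/L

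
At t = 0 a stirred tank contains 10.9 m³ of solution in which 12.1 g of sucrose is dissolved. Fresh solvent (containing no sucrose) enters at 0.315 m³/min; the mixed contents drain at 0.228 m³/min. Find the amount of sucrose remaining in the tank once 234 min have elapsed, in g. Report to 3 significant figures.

Total volume: dV/dt = Q_in − Q_out = 0.087000 m³/min, so V(t) = 10.9 + 0.087000 t and V(234) = 31.258 m³.
Species balance (pure solvent in): dm/dt = −Q_out · m/V(t).
dm/m = −Q_out dt/(V₀ + 0.087000 t); integrating gives ln(m/m₀) = −(Q_out/(Q_in−Q_out)) ln(V/V₀).
m = m₀ (V₀/V)^(Q_out/(Q_in−Q_out)) = 12.1 × (10.9/31.258)^(2.6207) = 0.76512 g.

0.765 g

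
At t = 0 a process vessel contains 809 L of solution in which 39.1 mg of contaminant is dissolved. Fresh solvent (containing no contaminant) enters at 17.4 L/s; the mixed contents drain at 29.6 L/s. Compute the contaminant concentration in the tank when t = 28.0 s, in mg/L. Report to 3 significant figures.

Let m(t) be the amount of contaminant. Volume: V(t) = V₀ + (Q_in − Q_out) t = 809 − 12.200 t; V(28.0) = 467.40 L.
No contaminant enters, so dm/dt = −Q_out · (m/V).
Separate: dm/m = −Q_out dt/V(t) ⇒ ln(m/m₀) = −(Q_out/(Q_in−Q_out)) ln(V/V₀).
m = m₀ (V₀/V)^(Q_out/(Q_in−Q_out)) = 39.1 × (809/467.40)^(-2.4262) = 10.330 mg.
C = m/V = 10.330/467.40 = 0.022101 mg/L.

0.0221 mg/L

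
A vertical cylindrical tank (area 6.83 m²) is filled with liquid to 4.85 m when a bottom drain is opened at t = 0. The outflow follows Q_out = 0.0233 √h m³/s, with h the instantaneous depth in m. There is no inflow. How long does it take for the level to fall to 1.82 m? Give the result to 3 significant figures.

500 s

With no inflow, A dh/dt = −0.0233 √h.
Separate and integrate: 2(√h − √h₀) = −(0.0233/A) t.
t = 2A(√h₀ − √h)/0.0233 = 2·6.83·(√4.85 − √1.82)/0.0233
  = 13.660 × (2.2023 − 1.3491) / 0.0233 = 500.20 s.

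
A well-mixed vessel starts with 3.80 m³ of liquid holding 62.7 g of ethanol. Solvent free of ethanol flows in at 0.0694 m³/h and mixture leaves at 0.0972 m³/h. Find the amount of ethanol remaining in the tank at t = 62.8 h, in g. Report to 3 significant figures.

7.30 g

Let m(t) be the amount of ethanol. Volume: V(t) = V₀ + (Q_in − Q_out) t = 3.80 − 0.027800 t; V(62.8) = 2.0542 m³.
Species balance (pure solvent in): dm/dt = −Q_out · m/V(t).
dm/m = −Q_out dt/(V₀ − 0.027800 t); integrating gives ln(m/m₀) = −(Q_out/(Q_in−Q_out)) ln(V/V₀).
m = m₀ (V₀/V)^(Q_out/(Q_in−Q_out)) = 62.7 × (3.80/2.0542)^(-3.4964) = 7.2980 g.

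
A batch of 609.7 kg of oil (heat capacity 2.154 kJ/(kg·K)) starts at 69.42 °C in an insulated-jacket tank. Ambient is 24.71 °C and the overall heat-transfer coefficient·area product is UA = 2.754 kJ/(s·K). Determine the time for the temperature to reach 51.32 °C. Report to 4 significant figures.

247.5 s

First-law balance (no shaft work): M c_p dT/dt = −UA(T − T_amb).
τ = M c_p/UA = 476.868 s; T_ss = T_amb = 24.7100 °C.
T(t) = T_ss + (T₀ − T_ss)e^(−t/τ); set T = 51.32:
t = −τ ln[(T − T_ss)/(T₀ − T_ss)] = −476.868 · ln(0.595169) = 247.451 s.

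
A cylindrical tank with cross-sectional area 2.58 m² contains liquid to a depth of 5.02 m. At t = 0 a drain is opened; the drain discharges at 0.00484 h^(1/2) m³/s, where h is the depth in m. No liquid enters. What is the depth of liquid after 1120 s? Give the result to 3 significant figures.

1.42 m

With no inflow, A dh/dt = −0.00484 √h.
Separate and integrate: 2(√h − √h₀) = −(0.00484/A) t.
√h = √5.02 − 0.00484·1120/(2·2.58) = 2.2405 − 1.0505 = 1.1900.
h = 1.1900² = 1.4161 m.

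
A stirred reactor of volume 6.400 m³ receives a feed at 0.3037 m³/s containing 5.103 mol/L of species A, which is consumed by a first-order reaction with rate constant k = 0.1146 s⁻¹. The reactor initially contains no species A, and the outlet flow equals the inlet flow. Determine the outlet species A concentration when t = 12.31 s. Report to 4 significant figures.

Accumulation = in − out − consumed: V dC/dt = Q C_in − Q C − k V C.
This is linear with rate a = Q/V + k = 0.162053 s⁻¹.
C_ss = Q C_in/(Q + kV) = 1.49428 mol/L; C(t) = C_ss + (C₀ − C_ss) e^(−a t).
C(12.31) = 1.49428 + (-1.49428)·e^(−0.162053·12.31) = 1.49428 + (-1.49428)·0.136031 = 1.29101 mol/L.

1.291 mol/L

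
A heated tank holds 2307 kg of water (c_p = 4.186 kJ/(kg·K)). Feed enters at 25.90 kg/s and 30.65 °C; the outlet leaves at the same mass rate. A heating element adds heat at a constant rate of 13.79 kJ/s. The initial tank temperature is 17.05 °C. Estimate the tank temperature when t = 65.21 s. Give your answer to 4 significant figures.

24.18 °C

M c_p dT/dt = ṁ c_p (T_in − T) + Q̇.
τ = M/ṁ = 89.0734 s; T_ss = T_in + Q̇/(ṁ c_p) = 30.65 + 13.79/(25.90·4.186) = 30.7772 °C.
This is linear first-order; T(t) = T_ss + (T₀ − T_ss) e^(−t/τ).
T(65.21) = 30.7772 + (-13.7272)·e^(−65.21/89.0734) = 30.7772 + (-13.7272)·0.480901 = 24.1758 °C.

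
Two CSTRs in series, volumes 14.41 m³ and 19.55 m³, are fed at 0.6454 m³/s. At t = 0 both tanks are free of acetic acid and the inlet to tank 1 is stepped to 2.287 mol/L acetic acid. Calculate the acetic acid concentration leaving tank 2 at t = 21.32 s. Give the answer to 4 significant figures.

Each tank obeys Vᵢ dCᵢ/dt = Q(Cᵢ₋₁ − Cᵢ), so τᵢ = Vᵢ/Q.
τ₁ = 14.41/0.6454 = 22.3272 s; τ₂ = 19.55/0.6454 = 30.2913 s.
Tank 1: C₁ = C_in(1 − e^(−t/τ₁)). Tank 2 (τ₁ ≠ τ₂): C₂ = C_in[1 − (τ₁ e^(−t/τ₁) − τ₂ e^(−t/τ₂))/(τ₁ − τ₂)].
At t = 21.32: e^(−t/τ₁) = 0.384855, e^(−t/τ₂) = 0.494686.
C₂ = 2.287·[1 − (22.3272·0.384855 − 30.2913·0.494686)/(-7.96405)] = 2.287·0.197405 = 0.451465 mol/L.

0.4515 mol/L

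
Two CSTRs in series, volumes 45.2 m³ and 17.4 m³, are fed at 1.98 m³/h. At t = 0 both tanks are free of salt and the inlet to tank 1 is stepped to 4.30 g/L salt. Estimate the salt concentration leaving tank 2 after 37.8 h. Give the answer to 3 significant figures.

Each tank obeys Vᵢ dCᵢ/dt = Q(Cᵢ₋₁ − Cᵢ), so τᵢ = Vᵢ/Q.
τ₁ = 45.2/1.98 = 22.828 h; τ₂ = 17.4/1.98 = 8.7879 h.
Solving the cascade with C₁(0)=C₂(0)=0 gives C₂(t) = C_in[1 − (τ₁ e^(−t/τ₁) − τ₂ e^(−t/τ₂))/(τ₁ − τ₂)].
At t = 37.8: e^(−t/τ₁) = 0.19093, e^(−t/τ₂) = 0.013550.
C₂ = 4.30·[1 − (22.828·0.19093 − 8.7879·0.013550)/(14.040)] = 4.30·0.69805 = 3.0016 g/L.

3.00 g/L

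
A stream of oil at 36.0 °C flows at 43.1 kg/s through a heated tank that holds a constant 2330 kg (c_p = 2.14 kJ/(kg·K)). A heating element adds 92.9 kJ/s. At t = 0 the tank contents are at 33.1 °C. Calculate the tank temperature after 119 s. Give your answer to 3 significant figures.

36.6 °C

Unsteady energy balance on the tank contents: M c_p dT/dt = ṁ c_p (T_in − T) + 92.9.
τ = M/ṁ = 54.060 s; T_ss = T_in + Q̇/(ṁ c_p) = 36.0 + 92.9/(43.1·2.14) = 37.007 °C.
Solution: T(t) = T_ss + (T₀ − T_ss) e^(−t/τ).
T(119) = 37.007 + (-3.9072)·e^(−119/54.060) = 37.007 + (-3.9072)·0.11067 = 36.575 °C.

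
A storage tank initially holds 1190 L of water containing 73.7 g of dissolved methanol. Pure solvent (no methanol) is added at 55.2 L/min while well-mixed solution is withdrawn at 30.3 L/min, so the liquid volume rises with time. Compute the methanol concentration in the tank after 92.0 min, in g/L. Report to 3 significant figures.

Let m(t) be the amount of methanol. Volume: V(t) = V₀ + (Q_in − Q_out) t = 1190 + 24.900 t; V(92.0) = 3480.8 L.
Solute balance: dm/dt = 0 − Q_out C = −Q_out m/V(t).
Separate: dm/m = −Q_out dt/V(t) ⇒ ln(m/m₀) = −(Q_out/(Q_in−Q_out)) ln(V/V₀).
m = m₀ (V₀/V)^(Q_out/(Q_in−Q_out)) = 73.7 × (1190/3480.8)^(1.2169) = 19.964 g.
C = m/V = 19.964/3480.8 = 0.0057354 g/L.

0.00574 g/L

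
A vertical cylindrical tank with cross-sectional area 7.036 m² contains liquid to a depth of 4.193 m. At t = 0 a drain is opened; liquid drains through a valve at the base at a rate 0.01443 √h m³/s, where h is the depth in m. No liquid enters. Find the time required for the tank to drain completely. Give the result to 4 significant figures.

Accumulation of liquid (constant cross-section A): A dh/dt = −0.01443 √h.
This is separable: 2 d(√h)/dt = −0.01443/A, so √h = √h₀ − (0.01443/(2A)) t.
Set h = 0: 2√h₀ = (0.01443/A) t_empty ⇒ t_empty = 2A√h₀/0.01443.
t_empty = 2·7.036·√4.193/0.01443 = 14.0720·2.04768/0.01443 = 1996.88 s.

1997 s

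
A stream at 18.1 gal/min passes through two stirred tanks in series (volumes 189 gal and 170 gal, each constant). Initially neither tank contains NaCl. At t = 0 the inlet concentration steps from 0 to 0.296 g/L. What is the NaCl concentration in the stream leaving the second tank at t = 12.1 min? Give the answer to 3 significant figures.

0.102 g/L

Each tank obeys Vᵢ dCᵢ/dt = Q(Cᵢ₋₁ − Cᵢ), so τᵢ = Vᵢ/Q.
τ₁ = 189/18.1 = 10.442 min; τ₂ = 170/18.1 = 9.3923 min.
Solving the cascade with C₁(0)=C₂(0)=0 gives C₂(t) = C_in[1 − (τ₁ e^(−t/τ₁) − τ₂ e^(−t/τ₂))/(τ₁ − τ₂)].
At t = 12.1: e^(−t/τ₁) = 0.31387, e^(−t/τ₂) = 0.27574.
C₂ = 0.296·[1 − (10.442·0.31387 − 9.3923·0.27574)/(1.0497)] = 0.296·0.34499 = 0.10212 g/L.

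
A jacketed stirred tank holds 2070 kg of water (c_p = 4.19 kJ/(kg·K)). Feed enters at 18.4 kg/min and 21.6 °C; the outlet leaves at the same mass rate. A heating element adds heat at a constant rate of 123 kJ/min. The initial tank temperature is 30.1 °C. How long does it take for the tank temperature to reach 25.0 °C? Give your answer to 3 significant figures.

151 min

Energy balance: M c_p dT/dt = ṁ c_p (T_in − T) + 123.
τ = M/ṁ = 112.50 min; T_ss = T_in + Q̇/(ṁ c_p) = 23.195 °C.
T(t) = T_ss + (T₀ − T_ss) e^(−t/τ). Set T = 25.0:
e^(−t/τ) = (25.0 − 23.195)/(30.1 − 23.195) = 0.26136
t = −112.50 · ln(0.26136) = 150.96 min.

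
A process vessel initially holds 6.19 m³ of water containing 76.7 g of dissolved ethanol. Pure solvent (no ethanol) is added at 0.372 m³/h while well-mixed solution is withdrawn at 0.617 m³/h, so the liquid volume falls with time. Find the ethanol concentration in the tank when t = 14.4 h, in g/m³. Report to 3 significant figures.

3.44 g/m³

Let m(t) be the amount of ethanol. Volume: V(t) = V₀ + (Q_in − Q_out) t = 6.19 − 0.24500 t; V(14.4) = 2.6620 m³.
Solute balance: dm/dt = 0 − Q_out C = −Q_out m/V(t).
Separate: dm/m = −Q_out dt/V(t) ⇒ ln(m/m₀) = −(Q_out/(Q_in−Q_out)) ln(V/V₀).
m = m₀ (V₀/V)^(Q_out/(Q_in−Q_out)) = 76.7 × (6.19/2.6620)^(-2.5184) = 9.1592 g.
C = m/V = 9.1592/2.6620 = 3.4407 g/m³.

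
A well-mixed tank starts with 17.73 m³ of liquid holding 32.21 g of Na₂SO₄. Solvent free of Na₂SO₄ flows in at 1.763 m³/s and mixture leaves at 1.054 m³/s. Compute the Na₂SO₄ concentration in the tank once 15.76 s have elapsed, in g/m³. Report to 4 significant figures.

Total volume: dV/dt = Q_in − Q_out = 0.709000 m³/s, so V(t) = 17.73 + 0.709000 t and V(15.76) = 28.9038 m³.
Species balance (pure solvent in): dm/dt = −Q_out · m/V(t).
Separate: dm/m = −Q_out dt/V(t) ⇒ ln(m/m₀) = −(Q_out/(Q_in−Q_out)) ln(V/V₀).
m = m₀ (V₀/V)^(Q_out/(Q_in−Q_out)) = 32.21 × (17.73/28.9038)^(1.48660) = 15.5763 g.
C = m/V = 15.5763/28.9038 = 0.538901 g/m³.

0.5389 g/m³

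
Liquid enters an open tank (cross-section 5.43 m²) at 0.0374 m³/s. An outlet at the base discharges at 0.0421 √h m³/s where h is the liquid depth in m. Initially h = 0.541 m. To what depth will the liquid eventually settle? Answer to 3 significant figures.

Level balance: A dh/dt = 0.0374 − 0.0421 √h. Setting dh/dt = 0:
Q_in = 0.0421 √h_ss ⇒ √h_ss = 0.0374/0.0421 = 0.88836.
h_ss = 0.88836² = 0.78919 m. (Since h₀ = 0.541 m < h_ss, the level will rise toward this value.)

0.789 m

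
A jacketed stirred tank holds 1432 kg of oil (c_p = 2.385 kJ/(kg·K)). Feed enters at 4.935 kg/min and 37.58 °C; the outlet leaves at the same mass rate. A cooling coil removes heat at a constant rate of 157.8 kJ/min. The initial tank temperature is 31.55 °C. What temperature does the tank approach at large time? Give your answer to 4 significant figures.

24.17 °C

M c_p dT/dt = ṁ c_p (T_in − T) − Q̇.
At steady state dT/dt = 0 ⇒ T_ss = T_in − Q̇/(ṁ c_p) = 37.58 − 157.8/(4.935·2.385) = 24.1730 °C.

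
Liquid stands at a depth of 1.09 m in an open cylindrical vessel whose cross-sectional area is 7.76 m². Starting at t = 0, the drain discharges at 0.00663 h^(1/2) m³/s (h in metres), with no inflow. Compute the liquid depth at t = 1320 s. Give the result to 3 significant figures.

0.231 m

With no inflow, A dh/dt = −0.00663 √h.
Separate and integrate: 2(√h − √h₀) = −(0.00663/A) t.
√h = √1.09 − 0.00663·1320/(2·7.76) = 1.0440 − 0.56389 = 0.48014.
h = 0.48014² = 0.23053 m.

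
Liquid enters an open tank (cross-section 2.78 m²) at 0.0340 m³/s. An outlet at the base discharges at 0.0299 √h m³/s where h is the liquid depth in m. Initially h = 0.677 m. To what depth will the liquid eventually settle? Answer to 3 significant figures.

1.29 m

A dh/dt = Q_in − 0.0299 √h. Steady state requires inflow = outflow:
Q_in = 0.0299 √h_ss ⇒ √h_ss = 0.0340/0.0299 = 1.1371.
h_ss = 1.1371² = 1.2931 m. (Since h₀ = 0.677 m < h_ss, the level will rise toward this value.)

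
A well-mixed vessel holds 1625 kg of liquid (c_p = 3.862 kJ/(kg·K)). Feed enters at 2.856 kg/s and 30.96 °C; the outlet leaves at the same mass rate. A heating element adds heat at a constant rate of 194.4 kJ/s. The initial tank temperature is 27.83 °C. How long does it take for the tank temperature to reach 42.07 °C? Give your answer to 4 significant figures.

M c_p dT/dt = ṁ c_p (T_in − T) + Q̇.
τ = M/ṁ = 568.978 s; T_ss = T_in + Q̇/(ṁ c_p) = 48.5849 °C.
T(t) = T_ss + (T₀ − T_ss) e^(−t/τ). Set T = 42.07:
e^(−t/τ) = (42.07 − 48.5849)/(27.83 − 48.5849) = 0.313896
t = −568.978 · ln(0.313896) = 659.271 s.

659.3 s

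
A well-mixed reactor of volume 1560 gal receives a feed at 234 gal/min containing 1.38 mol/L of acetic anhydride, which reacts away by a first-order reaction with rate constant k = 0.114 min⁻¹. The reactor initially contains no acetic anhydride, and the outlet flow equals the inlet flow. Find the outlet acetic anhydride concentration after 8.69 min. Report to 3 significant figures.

Species balance: V dC/dt = Q C_in − Q C − k V C.
dC/dt = (Q/V) C_in − (Q/V + k) C; effective rate a = Q/V + k = 0.15000 + 0.114 = 0.26400 min⁻¹.
C_ss = Q C_in/(Q + kV) = 0.78409 mol/L; C(t) = C_ss + (C₀ − C_ss) e^(−a t).
C(8.69) = 0.78409 + (-0.78409)·e^(−0.26400·8.69) = 0.78409 + (-0.78409)·0.10085 = 0.70502 mol/L.

0.705 mol/L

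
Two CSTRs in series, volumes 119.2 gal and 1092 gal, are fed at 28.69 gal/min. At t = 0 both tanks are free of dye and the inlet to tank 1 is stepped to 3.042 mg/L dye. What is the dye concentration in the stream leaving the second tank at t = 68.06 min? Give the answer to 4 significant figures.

Time constants: τᵢ = Vᵢ/Q for each well-mixed tank.
τ₁ = 119.2/28.69 = 4.15476 min; τ₂ = 1092/28.69 = 38.0620 min.
Solving the cascade with C₁(0)=C₂(0)=0 gives C₂(t) = C_in[1 − (τ₁ e^(−t/τ₁) − τ₂ e^(−t/τ₂))/(τ₁ − τ₂)].
At t = 68.06: e^(−t/τ₁) = 7.68646e-08, e^(−t/τ₂) = 0.167272.
C₂ = 3.042·[1 − (4.15476·7.68646e-08 − 38.0620·0.167272)/(-33.9073)] = 3.042·0.812232 = 2.47081 mg/L.

2.471 mg/L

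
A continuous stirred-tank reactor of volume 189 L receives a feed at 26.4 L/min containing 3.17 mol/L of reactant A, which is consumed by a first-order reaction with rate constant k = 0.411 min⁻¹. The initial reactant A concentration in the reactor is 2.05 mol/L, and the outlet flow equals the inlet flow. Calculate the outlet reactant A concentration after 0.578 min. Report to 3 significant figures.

1.71 mol/L

Accumulation = in − out − consumed: V dC/dt = Q C_in − Q C − k V C.
This is linear with rate a = Q/V + k = 0.55068 min⁻¹.
C_ss = Q C_in/(Q + kV) = 0.80408 mol/L; C(t) = C_ss + (C₀ − C_ss) e^(−a t).
C(0.578) = 0.80408 + (1.2459)·e^(−0.55068·0.578) = 0.80408 + (1.2459)·0.72739 = 1.7103 mol/L.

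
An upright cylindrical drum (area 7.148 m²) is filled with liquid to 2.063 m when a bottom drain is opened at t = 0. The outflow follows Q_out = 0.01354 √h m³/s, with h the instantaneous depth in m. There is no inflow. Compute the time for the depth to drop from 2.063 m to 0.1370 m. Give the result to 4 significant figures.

1126 s

With no inflow, A dh/dt = −0.01354 √h.
∫ h^(−1/2) dh = −(0.01354/A) ∫ dt, giving 2√h = 2√h₀ − (0.01354/A) t.
t = 2A(√h₀ − √h)/0.01354 = 2·7.148·(√2.063 − √0.1370)/0.01354
  = 14.2960 × (1.43631 − 0.370135) / 0.01354 = 1125.71 s.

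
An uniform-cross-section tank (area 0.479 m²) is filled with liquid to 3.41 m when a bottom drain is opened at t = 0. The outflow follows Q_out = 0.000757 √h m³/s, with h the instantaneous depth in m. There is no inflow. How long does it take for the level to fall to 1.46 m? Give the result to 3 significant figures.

808 s

Accumulation of liquid (constant cross-section A): A dh/dt = −0.000757 √h.
Separate and integrate: 2(√h − √h₀) = −(0.000757/A) t.
t = 2A(√h₀ − √h)/0.000757 = 2·0.479·(√3.41 − √1.46)/0.000757
  = 0.95800 × (1.8466 − 1.2083) / 0.000757 = 807.80 s.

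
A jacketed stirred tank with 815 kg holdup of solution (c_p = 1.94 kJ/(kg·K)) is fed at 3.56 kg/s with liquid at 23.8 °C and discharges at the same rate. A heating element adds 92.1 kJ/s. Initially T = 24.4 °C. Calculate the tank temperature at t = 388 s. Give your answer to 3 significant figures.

34.8 °C

M c_p dT/dt = ṁ c_p (T_in − T) + Q̇.
τ = M/ṁ = 228.93 s; T_ss = T_in + Q̇/(ṁ c_p) = 23.8 + 92.1/(3.56·1.94) = 37.135 °C.
T approaches T_ss exponentially: T(t) = T_ss + (T₀ − T_ss) e^(−t/τ).
T(388) = 37.135 + (-12.735)·e^(−388/228.93) = 37.135 + (-12.735)·0.18363 = 34.797 °C.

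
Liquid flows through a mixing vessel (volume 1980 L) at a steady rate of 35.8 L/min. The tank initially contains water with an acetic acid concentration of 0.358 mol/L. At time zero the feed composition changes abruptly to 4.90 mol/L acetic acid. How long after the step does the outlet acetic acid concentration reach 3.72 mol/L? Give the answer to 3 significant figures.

74.5 min

Transient balance on the dissolved component: V dC/dt = Q(C_in − C), so τ = V/Q = 55.307 min.
C(t) = C_in + (C₀ − C_in) e^(−t/τ). Set C = 3.72 and solve for t:
e^(−t/τ) = (C − C_in)/(C₀ − C_in) = (3.72 − 4.90)/(0.358 − 4.90) = 0.25980
t = −τ ln(…) = 55.307 × 1.3479 = 74.546 min.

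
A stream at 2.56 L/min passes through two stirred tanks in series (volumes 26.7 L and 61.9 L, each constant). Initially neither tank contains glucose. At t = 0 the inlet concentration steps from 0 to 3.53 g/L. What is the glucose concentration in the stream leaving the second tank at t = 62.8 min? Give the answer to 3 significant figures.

3.07 g/L

Each tank obeys Vᵢ dCᵢ/dt = Q(Cᵢ₋₁ − Cᵢ), so τᵢ = Vᵢ/Q.
τ₁ = 26.7/2.56 = 10.430 min; τ₂ = 61.9/2.56 = 24.180 min.
Solving the cascade with C₁(0)=C₂(0)=0 gives C₂(t) = C_in[1 − (τ₁ e^(−t/τ₁) − τ₂ e^(−t/τ₂))/(τ₁ − τ₂)].
At t = 62.8: e^(−t/τ₁) = 0.0024266, e^(−t/τ₂) = 0.074480.
C₂ = 3.53·[1 − (10.430·0.0024266 − 24.180·0.074480)/(-13.750)] = 3.53·0.87087 = 3.0742 g/L.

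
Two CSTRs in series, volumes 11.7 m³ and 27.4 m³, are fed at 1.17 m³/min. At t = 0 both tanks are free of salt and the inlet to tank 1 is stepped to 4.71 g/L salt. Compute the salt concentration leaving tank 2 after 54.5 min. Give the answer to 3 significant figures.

Species balance on tank i: dCᵢ/dt = (Cᵢ₋₁ − Cᵢ)/τᵢ with τᵢ = Vᵢ/Q.
τ₁ = 11.7/1.17 = 10.000 min; τ₂ = 27.4/1.17 = 23.419 min.
Tank 1: C₁ = C_in(1 − e^(−t/τ₁)). Tank 2 (τ₁ ≠ τ₂): C₂ = C_in[1 − (τ₁ e^(−t/τ₁) − τ₂ e^(−t/τ₂))/(τ₁ − τ₂)].
At t = 54.5: e^(−t/τ₁) = 0.0042963, e^(−t/τ₂) = 0.097570.
C₂ = 4.71·[1 − (10.000·0.0042963 − 23.419·0.097570)/(-13.419)] = 4.71·0.83292 = 3.9231 g/L.

3.92 g/L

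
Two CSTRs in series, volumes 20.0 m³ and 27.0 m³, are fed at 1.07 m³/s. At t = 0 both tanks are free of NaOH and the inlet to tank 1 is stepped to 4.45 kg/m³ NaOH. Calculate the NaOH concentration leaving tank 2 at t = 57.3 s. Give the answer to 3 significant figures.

Species balance on tank i: dCᵢ/dt = (Cᵢ₋₁ − Cᵢ)/τᵢ with τᵢ = Vᵢ/Q.
τ₁ = 20.0/1.07 = 18.692 s; τ₂ = 27.0/1.07 = 25.234 s.
Tank 1: C₁ = C_in(1 − e^(−t/τ₁)). Tank 2 (τ₁ ≠ τ₂): C₂ = C_in[1 − (τ₁ e^(−t/τ₁) − τ₂ e^(−t/τ₂))/(τ₁ − τ₂)].
At t = 57.3: e^(−t/τ₁) = 0.046628, e^(−t/τ₂) = 0.10323.
C₂ = 4.45·[1 − (18.692·0.046628 − 25.234·0.10323)/(-6.5421)] = 4.45·0.73504 = 3.2709 kg/m³.

3.27 kg/m³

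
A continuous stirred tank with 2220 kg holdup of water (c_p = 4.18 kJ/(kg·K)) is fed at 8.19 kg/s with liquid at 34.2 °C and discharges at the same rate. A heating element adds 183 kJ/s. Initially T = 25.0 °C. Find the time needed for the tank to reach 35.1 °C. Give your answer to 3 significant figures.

M c_p dT/dt = ṁ c_p (T_in − T) + Q̇.
τ = M/ṁ = 271.06 s; T_ss = T_in + Q̇/(ṁ c_p) = 39.546 °C.
T(t) = T_ss + (T₀ − T_ss) e^(−t/τ). Set T = 35.1:
e^(−t/τ) = (35.1 − 39.546)/(25.0 − 39.546) = 0.30563
t = −271.06 · ln(0.30563) = 321.31 s.

321 s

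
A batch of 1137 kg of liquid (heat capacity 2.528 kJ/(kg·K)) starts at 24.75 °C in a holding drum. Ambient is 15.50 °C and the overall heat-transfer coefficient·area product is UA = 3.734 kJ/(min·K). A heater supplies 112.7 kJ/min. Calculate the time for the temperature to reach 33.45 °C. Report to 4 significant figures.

M c_p dT/dt = −UA(T − T_amb) + Q̇.
τ = M c_p/UA = 769.774 min; T_ss = T_amb + Q̇/UA = 15.50 + 112.7/3.734 = 45.6821 °C.
T(t) = T_ss + (T₀ − T_ss)e^(−t/τ); set T = 33.45:
t = −τ ln[(T − T_ss)/(T₀ − T_ss)] = −769.774 · ln(0.584371) = 413.538 min.

413.5 min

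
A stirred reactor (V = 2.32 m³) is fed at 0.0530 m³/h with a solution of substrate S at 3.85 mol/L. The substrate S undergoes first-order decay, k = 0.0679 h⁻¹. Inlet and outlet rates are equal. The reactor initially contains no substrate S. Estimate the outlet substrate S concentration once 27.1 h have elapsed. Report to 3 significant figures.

V dC/dt = Q(C_in − C) − k V C.
dC/dt = (Q/V) C_in − (Q/V + k) C; effective rate a = Q/V + k = 0.022845 + 0.0679 = 0.090745 h⁻¹.
C_ss = Q C_in/(Q + kV) = 0.96923 mol/L; C(t) = C_ss + (C₀ − C_ss) e^(−a t).
C(27.1) = 0.96923 + (-0.96923)·e^(−0.090745·27.1) = 0.96923 + (-0.96923)·0.085505 = 0.88636 mol/L.

0.886 mol/L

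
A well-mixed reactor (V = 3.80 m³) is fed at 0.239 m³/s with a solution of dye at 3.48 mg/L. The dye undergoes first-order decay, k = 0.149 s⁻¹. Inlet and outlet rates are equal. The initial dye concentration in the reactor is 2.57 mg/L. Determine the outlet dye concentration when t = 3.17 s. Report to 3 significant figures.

1.82 mg/L

Accumulation = in − out − consumed: V dC/dt = Q C_in − Q C − k V C.
dC/dt = (Q/V) C_in − (Q/V + k) C; effective rate a = Q/V + k = 0.062895 + 0.149 = 0.21189 s⁻¹.
C_ss = Q C_in/(Q + kV) = 1.0329 mg/L; C(t) = C_ss + (C₀ − C_ss) e^(−a t).
C(3.17) = 1.0329 + (1.5371)·e^(−0.21189·3.17) = 1.0329 + (1.5371)·0.51084 = 1.8181 mg/L.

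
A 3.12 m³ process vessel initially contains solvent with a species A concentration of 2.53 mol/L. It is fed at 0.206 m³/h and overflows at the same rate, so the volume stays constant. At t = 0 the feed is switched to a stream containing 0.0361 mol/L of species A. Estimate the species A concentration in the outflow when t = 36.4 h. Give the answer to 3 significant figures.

Mass balance on the solute (V constant): V dC/dt = Q(C_in − C).
Rewrite as dC/dt + C/τ = C_in/τ, τ = V/Q = 15.146 h.
Solution: C(t) = C_in + (C₀ − C_in) e^(−t/τ).
C(36.4) = 0.0361 + (2.53 − 0.0361)·e^(−36.4/15.146) = 0.0361 + (2.4939)·0.090416 = 0.26159 mol/L.

0.262 mol/L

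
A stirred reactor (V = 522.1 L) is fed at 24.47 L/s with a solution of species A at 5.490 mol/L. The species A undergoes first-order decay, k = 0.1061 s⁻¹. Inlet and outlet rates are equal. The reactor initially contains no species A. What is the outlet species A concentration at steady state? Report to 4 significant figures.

Species balance: V dC/dt = Q C_in − Q C − k V C.
At steady state: 0 = Q C_in − (Q + kV) C_ss, so C_ss = Q C_in/(Q + kV).
C_ss = 24.47·5.490/(24.47 + 0.1061·522.1) = 134.340/79.8648 = 1.68210 mol/L.

1.682 mol/L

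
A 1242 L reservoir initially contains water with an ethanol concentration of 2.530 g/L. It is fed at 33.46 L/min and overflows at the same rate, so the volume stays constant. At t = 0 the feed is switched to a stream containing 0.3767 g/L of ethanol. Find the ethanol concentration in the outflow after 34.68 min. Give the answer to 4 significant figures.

1.223 g/L

Transient balance on the dissolved component: V dC/dt = Q(C_in − C).
Rewrite as dC/dt + C/τ = C_in/τ, τ = V/Q = 37.1189 min.
Integrating: C(t) = C_in + (C₀ − C_in) e^(−t/τ).
C(34.68) = 0.3767 + (2.530 − 0.3767)·e^(−34.68/37.1189) = 0.3767 + (2.15330)·0.392863 = 1.22265 g/L.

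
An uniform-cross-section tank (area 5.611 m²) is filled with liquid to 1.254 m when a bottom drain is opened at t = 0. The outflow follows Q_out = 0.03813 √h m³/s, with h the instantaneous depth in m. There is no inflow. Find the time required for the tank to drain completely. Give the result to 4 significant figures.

With no inflow, A dh/dt = −0.03813 √h.
∫ h^(−1/2) dh = −(0.03813/A) ∫ dt, giving 2√h = 2√h₀ − (0.03813/A) t.
Tank is empty when √h = 0: t_empty = 2A√h₀/0.03813.
t_empty = 2·5.611·√1.254/0.03813 = 11.2220·1.11982/0.03813 = 329.573 s.

329.6 s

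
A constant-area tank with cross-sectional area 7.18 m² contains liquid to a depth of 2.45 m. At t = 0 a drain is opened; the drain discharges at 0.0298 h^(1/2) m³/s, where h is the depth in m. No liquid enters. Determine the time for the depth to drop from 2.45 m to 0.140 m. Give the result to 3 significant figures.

574 s

A dh/dt = −Q_out = −0.0298 √h.
Separate and integrate: 2(√h − √h₀) = −(0.0298/A) t.
t = 2A(√h₀ − √h)/0.0298 = 2·7.18·(√2.45 − √0.140)/0.0298
  = 14.360 × (1.5652 − 0.37417) / 0.0298 = 573.96 s.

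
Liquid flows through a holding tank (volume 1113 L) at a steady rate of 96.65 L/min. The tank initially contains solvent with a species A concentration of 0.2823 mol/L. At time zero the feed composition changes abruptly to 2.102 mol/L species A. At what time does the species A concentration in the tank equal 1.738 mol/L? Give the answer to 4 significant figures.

18.53 min

Species balance: V dC/dt = Q(C_in − C) ⇒ τ = V/Q = 11.5158 min.
C(t) = C_in + (C₀ − C_in) e^(−t/τ). Set C = 1.738 and solve for t:
e^(−t/τ) = (C − C_in)/(C₀ − C_in) = (1.738 − 2.102)/(0.2823 − 2.102) = 0.200033
t = −τ ln(…) = 11.5158 × 1.60927 = 18.5320 min.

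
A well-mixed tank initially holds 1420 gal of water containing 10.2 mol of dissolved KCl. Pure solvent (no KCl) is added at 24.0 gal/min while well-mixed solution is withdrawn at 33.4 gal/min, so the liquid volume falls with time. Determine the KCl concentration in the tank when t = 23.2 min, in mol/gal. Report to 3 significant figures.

0.00469 mol/gal

Total volume: dV/dt = Q_in − Q_out = -9.4000 gal/min, so V(t) = 1420 − 9.4000 t and V(23.2) = 1201.9 gal.
Species balance (pure solvent in): dm/dt = −Q_out · m/V(t).
Separate: dm/m = −Q_out dt/V(t) ⇒ ln(m/m₀) = −(Q_out/(Q_in−Q_out)) ln(V/V₀).
m = m₀ (V₀/V)^(Q_out/(Q_in−Q_out)) = 10.2 × (1420/1201.9)^(-3.5532) = 5.6403 mol.
C = m/V = 5.6403/1201.9 = 0.0046928 mol/gal.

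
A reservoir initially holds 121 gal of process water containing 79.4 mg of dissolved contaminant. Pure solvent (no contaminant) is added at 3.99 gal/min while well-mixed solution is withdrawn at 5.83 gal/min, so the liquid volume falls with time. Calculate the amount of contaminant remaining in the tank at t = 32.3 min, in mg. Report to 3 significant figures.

Let m(t) be the amount of contaminant. Volume: V(t) = V₀ + (Q_in − Q_out) t = 121 − 1.8400 t; V(32.3) = 61.568 gal.
No contaminant enters, so dm/dt = −Q_out · (m/V).
dm/m = −Q_out dt/(V₀ − 1.8400 t); integrating gives ln(m/m₀) = −(Q_out/(Q_in−Q_out)) ln(V/V₀).
m = m₀ (V₀/V)^(Q_out/(Q_in−Q_out)) = 79.4 × (121/61.568)^(-3.1685) = 9.3345 mg.

9.33 mg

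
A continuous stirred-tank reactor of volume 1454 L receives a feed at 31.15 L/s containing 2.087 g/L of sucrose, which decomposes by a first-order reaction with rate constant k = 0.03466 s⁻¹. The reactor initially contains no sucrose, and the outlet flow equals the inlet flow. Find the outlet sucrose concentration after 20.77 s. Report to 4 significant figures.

V dC/dt = Q(C_in − C) − k V C.
dC/dt = (Q/V) C_in − (Q/V + k) C; effective rate a = Q/V + k = 0.0214237 + 0.03466 = 0.0560837 s⁻¹.
C_ss = Q C_in/(Q + kV) = 0.797223 g/L; C(t) = C_ss + (C₀ − C_ss) e^(−a t).
C(20.77) = 0.797223 + (-0.797223)·e^(−0.0560837·20.77) = 0.797223 + (-0.797223)·0.311967 = 0.548516 g/L.

0.5485 g/L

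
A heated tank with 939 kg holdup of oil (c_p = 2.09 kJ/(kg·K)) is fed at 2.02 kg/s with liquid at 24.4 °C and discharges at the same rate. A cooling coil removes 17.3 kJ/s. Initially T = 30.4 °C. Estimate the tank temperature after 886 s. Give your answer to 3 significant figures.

21.8 °C

M c_p dT/dt = ṁ c_p (T_in − T) − Q̇.
τ = M/ṁ = 464.85 s; T_ss = T_in − Q̇/(ṁ c_p) = 24.4 − 17.3/(2.02·2.09) = 20.302 °C.
Solution: T(t) = T_ss + (T₀ − T_ss) e^(−t/τ).
T(886) = 20.302 + (10.098)·e^(−886/464.85) = 20.302 + (10.098)·0.14868 = 21.804 °C.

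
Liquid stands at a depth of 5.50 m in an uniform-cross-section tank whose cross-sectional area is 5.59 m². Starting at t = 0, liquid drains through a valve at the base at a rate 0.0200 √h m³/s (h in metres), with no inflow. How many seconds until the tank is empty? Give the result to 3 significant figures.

Unsteady balance on liquid volume: A dh/dt = −0.0200 √h.
∫ h^(−1/2) dh = −(0.0200/A) ∫ dt, giving 2√h = 2√h₀ − (0.0200/A) t.
Set h = 0: 2√h₀ = (0.0200/A) t_empty ⇒ t_empty = 2A√h₀/0.0200.
t_empty = 2·5.59·√5.50/0.0200 = 11.180·2.3452/0.0200 = 1311.0 s.

1310 s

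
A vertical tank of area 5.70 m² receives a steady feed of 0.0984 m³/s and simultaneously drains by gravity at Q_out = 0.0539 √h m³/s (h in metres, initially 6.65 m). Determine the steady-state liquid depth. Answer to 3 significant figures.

Level balance: A dh/dt = 0.0984 − 0.0539 √h. Setting dh/dt = 0:
Q_in = 0.0539 √h_ss ⇒ √h_ss = 0.0984/0.0539 = 1.8256.
h_ss = 1.8256² = 3.3328 m. (Since h₀ = 6.65 m > h_ss, the level will fall toward this value.)

3.33 m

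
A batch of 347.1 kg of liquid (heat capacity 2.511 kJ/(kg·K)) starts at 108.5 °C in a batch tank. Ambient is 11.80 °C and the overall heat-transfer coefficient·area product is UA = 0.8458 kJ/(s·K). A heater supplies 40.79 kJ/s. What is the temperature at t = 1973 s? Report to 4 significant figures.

67.17 °C

Unsteady energy balance on the tank contents: M c_p dT/dt = −UA(T − T_amb) + Q̇.
dT/dt = (T_ss − T)/τ with T_ss = T_amb + Q̇/UA = 11.80 + 40.79/0.8458 = 60.0265 °C, τ = M c_p/UA = 347.1·2.511/0.8458 = 1030.47 s.
Solution: T(t) = T_ss + (T₀ − T_ss) e^(−t/τ).
T(1973) = 60.0265 + (48.4735)·0.147391 = 67.1711 °C.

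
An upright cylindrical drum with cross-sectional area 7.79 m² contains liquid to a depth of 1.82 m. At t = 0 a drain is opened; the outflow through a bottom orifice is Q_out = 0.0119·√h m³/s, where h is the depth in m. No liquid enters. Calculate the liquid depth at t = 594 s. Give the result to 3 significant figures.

0.802 m

A dh/dt = −Q_out = −0.0119 √h.
Separate and integrate: 2(√h − √h₀) = −(0.0119/A) t.
√h = √1.82 − 0.0119·594/(2·7.79) = 1.3491 − 0.45370 = 0.89538.
h = 0.89538² = 0.80170 m.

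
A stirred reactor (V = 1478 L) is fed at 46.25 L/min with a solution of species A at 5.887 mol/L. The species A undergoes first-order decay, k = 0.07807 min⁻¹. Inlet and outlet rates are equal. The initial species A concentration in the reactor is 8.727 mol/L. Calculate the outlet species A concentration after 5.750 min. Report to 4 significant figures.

5.440 mol/L

Species balance: V dC/dt = Q C_in − Q C − k V C.
This is linear with rate a = Q/V + k = 0.109362 min⁻¹.
C_ss = Q C_in/(Q + kV) = 1.68447 mol/L; C(t) = C_ss + (C₀ − C_ss) e^(−a t).
C(5.750) = 1.68447 + (7.04253)·e^(−0.109362·5.750) = 1.68447 + (7.04253)·0.533214 = 5.43964 mol/L.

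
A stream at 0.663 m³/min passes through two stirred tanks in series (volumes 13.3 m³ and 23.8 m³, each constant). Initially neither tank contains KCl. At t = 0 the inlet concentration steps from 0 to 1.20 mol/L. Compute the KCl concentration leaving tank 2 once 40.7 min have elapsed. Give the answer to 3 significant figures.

0.525 mol/L

Each tank obeys Vᵢ dCᵢ/dt = Q(Cᵢ₋₁ − Cᵢ), so τᵢ = Vᵢ/Q.
τ₁ = 13.3/0.663 = 20.060 min; τ₂ = 23.8/0.663 = 35.897 min.
Solving the cascade with C₁(0)=C₂(0)=0 gives C₂(t) = C_in[1 − (τ₁ e^(−t/τ₁) − τ₂ e^(−t/τ₂))/(τ₁ − τ₂)].
At t = 40.7: e^(−t/τ₁) = 0.13148, e^(−t/τ₂) = 0.32181.
C₂ = 1.20·[1 − (20.060·0.13148 − 35.897·0.32181)/(-15.837)] = 1.20·0.43710 = 0.52452 mol/L.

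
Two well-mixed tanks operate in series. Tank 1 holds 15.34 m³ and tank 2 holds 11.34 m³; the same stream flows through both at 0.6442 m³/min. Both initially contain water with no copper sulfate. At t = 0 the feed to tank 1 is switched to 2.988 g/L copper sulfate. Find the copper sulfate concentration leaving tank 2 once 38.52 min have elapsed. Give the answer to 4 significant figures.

Each tank obeys Vᵢ dCᵢ/dt = Q(Cᵢ₋₁ − Cᵢ), so τᵢ = Vᵢ/Q.
τ₁ = 15.34/0.6442 = 23.8125 min; τ₂ = 11.34/0.6442 = 17.6032 min.
Solving the cascade with C₁(0)=C₂(0)=0 gives C₂(t) = C_in[1 − (τ₁ e^(−t/τ₁) − τ₂ e^(−t/τ₂))/(τ₁ − τ₂)].
At t = 38.52: e^(−t/τ₁) = 0.198366, e^(−t/τ₂) = 0.112114.
C₂ = 2.988·[1 − (23.8125·0.198366 − 17.6032·0.112114)/(6.20925)] = 2.988·0.557109 = 1.66464 g/L.

1.665 g/L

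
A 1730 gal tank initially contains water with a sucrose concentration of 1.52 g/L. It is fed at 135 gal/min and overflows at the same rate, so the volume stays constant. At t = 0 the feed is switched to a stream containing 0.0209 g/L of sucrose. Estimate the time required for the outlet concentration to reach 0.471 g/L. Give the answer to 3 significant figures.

15.4 min

Unsteady species balance (constant V, well mixed): V dC/dt = Q(C_in − C), so τ = V/Q = 12.815 min.
C(t) = C_in + (C₀ − C_in) e^(−t/τ). Set C = 0.471 and solve for t:
e^(−t/τ) = (C − C_in)/(C₀ − C_in) = (0.471 − 0.0209)/(1.52 − 0.0209) = 0.30025
t = −τ ln(…) = 12.815 × 1.2032 = 15.418 min.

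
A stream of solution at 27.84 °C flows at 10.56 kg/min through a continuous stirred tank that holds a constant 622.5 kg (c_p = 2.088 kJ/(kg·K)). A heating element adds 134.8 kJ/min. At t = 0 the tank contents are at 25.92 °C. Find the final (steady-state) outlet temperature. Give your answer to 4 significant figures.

33.95 °C

First-law balance (no shaft work): M c_p dT/dt = ṁ c_p (T_in − T) + 134.8.
At steady state dT/dt = 0 ⇒ T_ss = T_in + Q̇/(ṁ c_p) = 27.84 + 134.8/(10.56·2.088) = 33.9536 °C.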